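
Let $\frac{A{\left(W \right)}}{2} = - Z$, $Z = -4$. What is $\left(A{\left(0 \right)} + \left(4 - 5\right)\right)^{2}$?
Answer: $49$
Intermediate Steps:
$A{\left(W \right)} = 8$ ($A{\left(W \right)} = 2 \left(\left(-1\right) \left(-4\right)\right) = 2 \cdot 4 = 8$)
$\left(A{\left(0 \right)} + \left(4 - 5\right)\right)^{2} = \left(8 + \left(4 - 5\right)\right)^{2} = \left(8 - 1\right)^{2} = 7^{2} = 49$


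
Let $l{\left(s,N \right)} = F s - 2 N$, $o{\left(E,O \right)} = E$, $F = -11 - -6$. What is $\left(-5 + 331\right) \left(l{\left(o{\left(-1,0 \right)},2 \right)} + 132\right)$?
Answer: $43358$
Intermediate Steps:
$F = -5$ ($F = -11 + 6 = -5$)
$l{\left(s,N \right)} = - 5 s - 2 N$
$\left(-5 + 331\right) \left(l{\left(o{\left(-1,0 \right)},2 \right)} + 132\right) = \left(-5 + 331\right) \left(\left(\left(-5\right) \left(-1\right) - 4\right) + 132\right) = 326 \left(\left(5 - 4\right) + 132\right) = 326 \left(1 + 132\right) = 326 \cdot 133 = 43358$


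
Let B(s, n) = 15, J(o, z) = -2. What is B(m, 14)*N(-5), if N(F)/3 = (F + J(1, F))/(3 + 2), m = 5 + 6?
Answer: -63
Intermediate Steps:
m = 11
N(F) = -6/5 + 3*F/5 (N(F) = 3*((F - 2)/(3 + 2)) = 3*((-2 + F)/5) = 3*((-2 + F)*(⅕)) = 3*(-⅖ + F/5) = -6/5 + 3*F/5)
B(m, 14)*N(-5) = 15*(-6/5 + (⅗)*(-5)) = 15*(-6/5 - 3) = 15*(-21/5) = -63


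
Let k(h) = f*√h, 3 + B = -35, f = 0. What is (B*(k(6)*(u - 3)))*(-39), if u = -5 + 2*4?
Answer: 0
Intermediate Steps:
B = -38 (B = -3 - 35 = -38)
u = 3 (u = -5 + 8 = 3)
k(h) = 0 (k(h) = 0*√h = 0)
(B*(k(6)*(u - 3)))*(-39) = -0*(3 - 3)*(-39) = -0*0*(-39) = -38*0*(-39) = 0*(-39) = 0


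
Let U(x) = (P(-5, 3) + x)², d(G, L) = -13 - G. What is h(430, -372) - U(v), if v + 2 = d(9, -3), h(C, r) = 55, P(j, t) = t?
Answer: -386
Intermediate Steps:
v = -24 (v = -2 + (-13 - 1*9) = -2 + (-13 - 9) = -2 - 22 = -24)
U(x) = (3 + x)²
h(430, -372) - U(v) = 55 - (3 - 24)² = 55 - 1*(-21)² = 55 - 1*441 = 55 - 441 = -386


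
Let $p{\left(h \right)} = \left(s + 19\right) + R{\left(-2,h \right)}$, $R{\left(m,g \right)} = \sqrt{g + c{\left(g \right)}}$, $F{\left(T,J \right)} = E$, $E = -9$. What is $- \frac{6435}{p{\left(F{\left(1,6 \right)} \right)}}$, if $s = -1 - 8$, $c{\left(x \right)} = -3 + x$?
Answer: $- \frac{5850}{11} + \frac{585 i \sqrt{21}}{11} \approx -531.82 + 243.71 i$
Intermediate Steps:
$F{\left(T,J \right)} = -9$
$s = -9$ ($s = -1 - 8 = -9$)
$R{\left(m,g \right)} = \sqrt{-3 + 2 g}$ ($R{\left(m,g \right)} = \sqrt{g + \left(-3 + g\right)} = \sqrt{-3 + 2 g}$)
$p{\left(h \right)} = 10 + \sqrt{-3 + 2 h}$ ($p{\left(h \right)} = \left(-9 + 19\right) + \sqrt{-3 + 2 h} = 10 + \sqrt{-3 + 2 h}$)
$- \frac{6435}{p{\left(F{\left(1,6 \right)} \right)}} = - \frac{6435}{10 + \sqrt{-3 + 2 \left(-9\right)}} = - \frac{6435}{10 + \sqrt{-3 - 18}} = - \frac{6435}{10 + \sqrt{-21}} = - \frac{6435}{10 + i \sqrt{21}}$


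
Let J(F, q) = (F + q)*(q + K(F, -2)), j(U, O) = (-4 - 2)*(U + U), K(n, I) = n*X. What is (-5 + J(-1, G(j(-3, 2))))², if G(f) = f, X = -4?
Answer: 1946025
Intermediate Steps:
K(n, I) = -4*n (K(n, I) = n*(-4) = -4*n)
j(U, O) = -12*U
J(F, q) = (F + q)*(q - 4*F)
(-5 + J(-1, G(j(-3, 2))))² = (-5 + ((-12*(-3))² - 4*(-1)² - 3*(-1)*(-12*(-3))))² = (-5 + (36² - 4*1 - 3*(-1)*36))² = (-5 + (1296 - 4 + 108))² = (-5 + 1400)² = 1395² = 1946025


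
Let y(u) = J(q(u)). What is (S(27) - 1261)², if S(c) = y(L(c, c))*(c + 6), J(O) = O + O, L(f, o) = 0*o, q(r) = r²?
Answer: 1590121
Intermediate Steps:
L(f, o) = 0
J(O) = 2*O
y(u) = 2*u²
S(c) = 0 (S(c) = (2*0²)*(c + 6) = (2*0)*(6 + c) = 0*(6 + c) = 0)
(S(27) - 1261)² = (0 - 1261)² = (-1261)² = 1590121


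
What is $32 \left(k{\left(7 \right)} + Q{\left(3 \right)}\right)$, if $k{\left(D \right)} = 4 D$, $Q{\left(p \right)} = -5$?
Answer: $736$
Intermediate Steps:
$32 \left(k{\left(7 \right)} + Q{\left(3 \right)}\right) = 32 \left(4 \cdot 7 - 5\right) = 32 \left(28 - 5\right) = 32 \cdot 23 = 736$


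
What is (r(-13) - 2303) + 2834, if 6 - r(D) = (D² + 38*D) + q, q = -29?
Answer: 891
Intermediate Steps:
r(D) = 35 - D² - 38*D (r(D) = 6 - ((D² + 38*D) - 29) = 6 - (-29 + D² + 38*D) = 6 + (29 - D² - 38*D) = 35 - D² - 38*D)
(r(-13) - 2303) + 2834 = ((35 - 1*(-13)² - 38*(-13)) - 2303) + 2834 = ((35 - 1*169 + 494) - 2303) + 2834 = ((35 - 169 + 494) - 2303) + 2834 = (360 - 2303) + 2834 = -1943 + 2834 = 891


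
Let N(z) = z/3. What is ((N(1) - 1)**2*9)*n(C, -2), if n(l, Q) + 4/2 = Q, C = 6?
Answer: -16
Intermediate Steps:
N(z) = z/3 (N(z) = z*(1/3) = z/3)
n(l, Q) = -2 + Q
((N(1) - 1)**2*9)*n(C, -2) = (((1/3)*1 - 1)**2*9)*(-2 - 2) = ((1/3 - 1)**2*9)*(-4) = ((-2/3)**2*9)*(-4) = ((4/9)*9)*(-4) = 4*(-4) = -16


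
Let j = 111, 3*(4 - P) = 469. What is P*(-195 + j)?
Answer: 12796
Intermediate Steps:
P = -457/3 (P = 4 - 1/3*469 = 4 - 469/3 = -457/3 ≈ -152.33)
P*(-195 + j) = -457*(-195 + 111)/3 = -457/3*(-84) = 12796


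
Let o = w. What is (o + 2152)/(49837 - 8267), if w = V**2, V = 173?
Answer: 32081/41570 ≈ 0.77173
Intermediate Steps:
w = 29929 (w = 173**2 = 29929)
o = 29929
(o + 2152)/(49837 - 8267) = (29929 + 2152)/(49837 - 8267) = 32081/41570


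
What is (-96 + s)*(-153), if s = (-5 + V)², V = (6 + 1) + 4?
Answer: 9180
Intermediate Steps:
V = 11 (V = 7 + 4 = 11)
s = 36 (s = (-5 + 11)² = 6² = 36)
(-96 + s)*(-153) = (-96 + 36)*(-153) = -60*(-153) = 9180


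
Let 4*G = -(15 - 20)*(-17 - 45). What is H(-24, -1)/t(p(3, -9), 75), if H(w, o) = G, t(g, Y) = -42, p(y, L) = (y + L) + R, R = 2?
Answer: 155/84 ≈ 1.8452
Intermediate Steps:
p(y, L) = 2 + L + y (p(y, L) = (y + L) + 2 = (L + y) + 2 = 2 + L + y)
G = -155/2 (G = (-(15 - 20)*(-17 - 45))/4 = (-(-5)*(-62))/4 = (-1*310)/4 = (1/4)*(-310) = -155/2 ≈ -77.500)
H(w, o) = -155/2
H(-24, -1)/t(p(3, -9), 75) = -155/2/(-42) = -155/2*(-1/42) = 155/84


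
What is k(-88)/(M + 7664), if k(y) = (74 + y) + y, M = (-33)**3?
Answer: 102/28273 ≈ 0.0036077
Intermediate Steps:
M = -35937
k(y) = 74 + 2*y
k(-88)/(M + 7664) = (74 + 2*(-88))/(-35937 + 7664) = (74 - 176)/(-28273) = -102*(-1/28273) = 102/28273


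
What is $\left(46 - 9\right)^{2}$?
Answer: $1369$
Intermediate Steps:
$\left(46 - 9\right)^{2} = 37^{2} = 1369$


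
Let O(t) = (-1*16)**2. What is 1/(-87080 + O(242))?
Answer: -1/86824 ≈ -1.1518e-5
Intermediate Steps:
O(t) = 256 (O(t) = (-16)**2 = 256)
1/(-87080 + O(242)) = 1/(-87080 + 256) = 1/(-86824) = -1/86824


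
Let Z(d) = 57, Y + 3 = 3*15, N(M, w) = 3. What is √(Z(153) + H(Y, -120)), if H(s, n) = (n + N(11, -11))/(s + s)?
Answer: 3*√1211/14 ≈ 7.4570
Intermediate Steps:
Y = 42 (Y = -3 + 3*15 = -3 + 45 = 42)
H(s, n) = (3 + n)/(2*s) (H(s, n) = (n + 3)/(s + s) = (3 + n)/((2*s)) = (3 + n)*(1/(2*s)) = (3 + n)/(2*s))
√(Z(153) + H(Y, -120)) = √(57 + (½)*(3 - 120)/42) = √(57 + (½)*(1/42)*(-117)) = √(57 - 39/28) = √(1557/28) = 3*√1211/14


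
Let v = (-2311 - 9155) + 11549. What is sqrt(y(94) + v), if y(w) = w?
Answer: sqrt(177) ≈ 13.304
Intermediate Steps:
v = 83 (v = -11466 + 11549 = 83)
sqrt(y(94) + v) = sqrt(94 + 83) = sqrt(177)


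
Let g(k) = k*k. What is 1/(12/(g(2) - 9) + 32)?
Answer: 5/148 ≈ 0.033784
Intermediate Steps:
g(k) = k²
1/(12/(g(2) - 9) + 32) = 1/(12/(2² - 9) + 32) = 1/(12/(4 - 9) + 32) = 1/(12/(-5) + 32) = 1/(-⅕*12 + 32) = 1/(-12/5 + 32) = 1/(148/5) = 5/148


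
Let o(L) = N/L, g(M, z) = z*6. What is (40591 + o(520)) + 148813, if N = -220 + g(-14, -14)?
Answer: 12311222/65 ≈ 1.8940e+5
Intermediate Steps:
g(M, z) = 6*z
N = -304 (N = -220 + 6*(-14) = -220 - 84 = -304)
o(L) = -304/L
(40591 + o(520)) + 148813 = (40591 - 304/520) + 148813 = (40591 - 304*1/520) + 148813 = (40591 - 38/65) + 148813 = 2638377/65 + 148813 = 12311222/65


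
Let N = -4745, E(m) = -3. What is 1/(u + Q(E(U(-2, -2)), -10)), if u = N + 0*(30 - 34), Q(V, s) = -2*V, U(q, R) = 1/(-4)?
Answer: -1/4739 ≈ -0.00021101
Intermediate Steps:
U(q, R) = -¼
u = -4745 (u = -4745 + 0*(30 - 34) = -4745 + 0*(-4) = -4745 + 0 = -4745)
1/(u + Q(E(U(-2, -2)), -10)) = 1/(-4745 - 2*(-3)) = 1/(-4745 + 6) = 1/(-4739) = -1/4739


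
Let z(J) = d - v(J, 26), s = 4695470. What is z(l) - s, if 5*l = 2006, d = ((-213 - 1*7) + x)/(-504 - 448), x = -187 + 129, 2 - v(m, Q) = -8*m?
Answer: -11182861513/2380 ≈ -4.6987e+6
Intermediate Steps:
v(m, Q) = 2 + 8*m (v(m, Q) = 2 - (-8)*m = 2 + 8*m)
x = -58
d = 139/476 (d = ((-213 - 1*7) - 58)/(-504 - 448) = ((-213 - 7) - 58)/(-952) = (-220 - 58)*(-1/952) = -278*(-1/952) = 139/476 ≈ 0.29202)
l = 2006/5 (l = (1/5)*2006 = 2006/5 ≈ 401.20)
z(J) = -813/476 - 8*J (z(J) = 139/476 - (2 + 8*J) = 139/476 + (-2 - 8*J) = -813/476 - 8*J)
z(l) - s = (-813/476 - 8*2006/5) - 1*4695470 = (-813/476 - 16048/5) - 4695470 = -7642913/2380 - 4695470 = -11182861513/2380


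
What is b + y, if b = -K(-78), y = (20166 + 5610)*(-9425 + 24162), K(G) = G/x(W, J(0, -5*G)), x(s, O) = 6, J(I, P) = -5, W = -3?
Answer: 379860925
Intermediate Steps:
K(G) = G/6
y = 379860912 (y = 25776*14737 = 379860912)
b = 13 (b = -(-78)/6 = -1*(-13) = 13)
b + y = 13 + 379860912 = 379860925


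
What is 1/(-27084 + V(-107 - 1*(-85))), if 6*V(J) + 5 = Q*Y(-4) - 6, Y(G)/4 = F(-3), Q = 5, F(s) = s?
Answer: -6/162575 ≈ -3.6906e-5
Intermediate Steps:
Y(G) = -12 (Y(G) = 4*(-3) = -12)
V(J) = -71/6 (V(J) = -⅚ + (5*(-12) - 6)/6 = -⅚ + (-60 - 6)/6 = -⅚ + (⅙)*(-66) = -⅚ - 11 = -71/6)
1/(-27084 + V(-107 - 1*(-85))) = 1/(-27084 - 71/6) = 1/(-162575/6) = -6/162575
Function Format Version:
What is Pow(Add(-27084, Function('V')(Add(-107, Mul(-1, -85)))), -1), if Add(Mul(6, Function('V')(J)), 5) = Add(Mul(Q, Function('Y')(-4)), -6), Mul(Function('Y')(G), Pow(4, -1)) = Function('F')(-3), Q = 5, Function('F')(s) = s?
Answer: Rational(-6, 162575) ≈ -3.6906e-5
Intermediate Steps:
Function('Y')(G) = -12 (Function('Y')(G) = Mul(4, -3) = -12)
Function('V')(J) = Rational(-71, 6) (Function('V')(J) = Add(Rational(-5, 6), Mul(Rational(1, 6), Add(Mul(5, -12), -6))) = Add(Rational(-5, 6), Mul(Rational(1, 6), Add(-60, -6))) = Add(Rational(-5, 6), Mul(Rational(1, 6), -66)) = Add(Rational(-5, 6), -11) = Rational(-71, 6))
Pow(Add(-27084, Function('V')(Add(-107, Mul(-1, -85)))), -1) = Pow(Add(-27084, Rational(-71, 6)), -1) = Pow(Rational(-162575, 6), -1) = Rational(-6, 162575)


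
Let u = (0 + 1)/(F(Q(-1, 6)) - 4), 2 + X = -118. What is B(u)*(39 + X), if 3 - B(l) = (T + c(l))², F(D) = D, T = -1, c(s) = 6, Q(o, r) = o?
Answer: 1782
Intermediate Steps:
X = -120 (X = -2 - 118 = -120)
u = -⅕ (u = (0 + 1)/(-1 - 4) = 1/(-5) = 1*(-⅕) = -⅕ ≈ -0.20000)
B(l) = -22 (B(l) = 3 - (-1 + 6)² = 3 - 1*5² = 3 - 1*25 = 3 - 25 = -22)
B(u)*(39 + X) = -22*(39 - 120) = -22*(-81) = 1782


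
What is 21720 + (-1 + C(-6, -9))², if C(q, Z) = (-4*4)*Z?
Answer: 42169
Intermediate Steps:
C(q, Z) = -16*Z
21720 + (-1 + C(-6, -9))² = 21720 + (-1 - 16*(-9))² = 21720 + (-1 + 144)² = 21720 + 143² = 21720 + 20449 = 42169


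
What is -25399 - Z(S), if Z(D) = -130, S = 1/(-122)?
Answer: -25269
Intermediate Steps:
S = -1/122 ≈ -0.0081967
-25399 - Z(S) = -25399 - 1*(-130) = -25399 + 130 = -25269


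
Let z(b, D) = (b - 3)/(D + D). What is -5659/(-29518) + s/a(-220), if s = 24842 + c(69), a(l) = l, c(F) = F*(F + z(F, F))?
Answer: -218387617/1623490 ≈ -134.52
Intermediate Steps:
z(b, D) = (-3 + b)/(2*D) (z(b, D) = (-3 + b)/((2*D)) = (-3 + b)*(1/(2*D)) = (-3 + b)/(2*D))
c(F) = F*(F + (-3 + F)/(2*F))
s = 29636 (s = 24842 + (-3/2 + 69² + (½)*69) = 24842 + (-3/2 + 4761 + 69/2) = 24842 + 4794 = 29636)
-5659/(-29518) + s/a(-220) = -5659/(-29518) + 29636/(-220) = -5659*(-1/29518) + 29636*(-1/220) = 5659/29518 - 7409/55 = -218387617/1623490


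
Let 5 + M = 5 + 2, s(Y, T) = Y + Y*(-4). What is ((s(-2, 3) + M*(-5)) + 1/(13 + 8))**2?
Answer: 6889/441 ≈ 15.621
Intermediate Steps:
s(Y, T) = -3*Y (s(Y, T) = Y - 4*Y = -3*Y)
M = 2 (M = -5 + (5 + 2) = -5 + 7 = 2)
((s(-2, 3) + M*(-5)) + 1/(13 + 8))**2 = ((-3*(-2) + 2*(-5)) + 1/(13 + 8))**2 = ((6 - 10) + 1/21)**2 = (-4 + 1/21)**2 = (-83/21)**2 = 6889/441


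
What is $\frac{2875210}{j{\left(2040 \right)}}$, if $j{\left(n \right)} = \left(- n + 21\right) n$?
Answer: $- \frac{16913}{24228} \approx -0.69808$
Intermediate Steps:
$j{\left(n \right)} = n \left(21 - n\right)$ ($j{\left(n \right)} = \left(21 - n\right) n = n \left(21 - n\right)$)
$\frac{2875210}{j{\left(2040 \right)}} = \frac{2875210}{2040 \left(21 - 2040\right)} = \frac{2875210}{2040 \left(-2019\right)} = \frac{2875210}{-4118760} = 2875210 \left(- \frac{1}{4118760}\right) = - \frac{16913}{24228}$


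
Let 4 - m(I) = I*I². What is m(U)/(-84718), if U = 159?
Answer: 4019675/84718 ≈ 47.448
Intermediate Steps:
m(I) = 4 - I³ (m(I) = 4 - I*I² = 4 - I³)
m(U)/(-84718) = (4 - 1*159³)/(-84718) = (4 - 1*4019679)*(-1/84718) = (4 - 4019679)*(-1/84718) = -4019675*(-1/84718) = 4019675/84718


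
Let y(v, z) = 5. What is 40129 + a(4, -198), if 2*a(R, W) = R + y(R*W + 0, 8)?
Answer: 80267/2 ≈ 40134.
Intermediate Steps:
a(R, W) = 5/2 + R/2 (a(R, W) = (R + 5)/2 = (5 + R)/2 = 5/2 + R/2)
40129 + a(4, -198) = 40129 + (5/2 + (1/2)*4) = 40129 + (5/2 + 2) = 40129 + 9/2 = 80267/2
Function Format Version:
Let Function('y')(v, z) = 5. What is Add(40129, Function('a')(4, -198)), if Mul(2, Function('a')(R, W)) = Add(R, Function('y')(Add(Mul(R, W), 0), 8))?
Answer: Rational(80267, 2) ≈ 40134.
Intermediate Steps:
Function('a')(R, W) = Add(Rational(5, 2), Mul(Rational(1, 2), R)) (Function('a')(R, W) = Mul(Rational(1, 2), Add(R, 5)) = Mul(Rational(1, 2), Add(5, R)) = Add(Rational(5, 2), Mul(Rational(1, 2), R)))
Add(40129, Function('a')(4, -198)) = Add(40129, Add(Rational(5, 2), Mul(Rational(1, 2), 4))) = Add(40129, Add(Rational(5, 2), 2)) = Add(40129, Rational(9, 2)) = Rational(80267, 2)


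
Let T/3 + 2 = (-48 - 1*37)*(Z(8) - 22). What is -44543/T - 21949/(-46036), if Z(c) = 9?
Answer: -1977952307/152333124 ≈ -12.984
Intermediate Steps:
T = 3309 (T = -6 + 3*((-48 - 1*37)*(9 - 22)) = -6 + 3*((-48 - 37)*(-13)) = -6 + 3*(-85*(-13)) = -6 + 3*1105 = -6 + 3315 = 3309)
-44543/T - 21949/(-46036) = -44543/3309 - 21949/(-46036) = -44543*1/3309 - 21949*(-1/46036) = -44543/3309 + 21949/46036 = -1977952307/152333124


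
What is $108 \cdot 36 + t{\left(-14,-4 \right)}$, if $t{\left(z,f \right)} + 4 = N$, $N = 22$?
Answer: $3906$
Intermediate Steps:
$t{\left(z,f \right)} = 18$ ($t{\left(z,f \right)} = -4 + 22 = 18$)
$108 \cdot 36 + t{\left(-14,-4 \right)} = 108 \cdot 36 + 18 = 3888 + 18 = 3906$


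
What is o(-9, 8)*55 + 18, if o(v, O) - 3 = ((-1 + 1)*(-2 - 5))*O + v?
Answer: -312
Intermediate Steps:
o(v, O) = 3 + v (o(v, O) = 3 + (((-1 + 1)*(-2 - 5))*O + v) = 3 + ((0*(-7))*O + v) = 3 + (0*O + v) = 3 + (0 + v) = 3 + v)
o(-9, 8)*55 + 18 = (3 - 9)*55 + 18 = -6*55 + 18 = -330 + 18 = -312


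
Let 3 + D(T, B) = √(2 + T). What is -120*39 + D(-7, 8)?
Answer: -4683 + I*√5 ≈ -4683.0 + 2.2361*I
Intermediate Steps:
D(T, B) = -3 + √(2 + T)
-120*39 + D(-7, 8) = -120*39 + (-3 + √(2 - 7)) = -4680 + (-3 + √(-5)) = -4680 + (-3 + I*√5) = -4683 + I*√5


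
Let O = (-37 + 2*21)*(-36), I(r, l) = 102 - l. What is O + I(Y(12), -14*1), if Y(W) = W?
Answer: -64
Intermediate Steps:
O = -180 (O = (-37 + 42)*(-36) = 5*(-36) = -180)
O + I(Y(12), -14*1) = -180 + (102 - (-14)) = -180 + (102 - 1*(-14)) = -180 + (102 + 14) = -180 + 116 = -64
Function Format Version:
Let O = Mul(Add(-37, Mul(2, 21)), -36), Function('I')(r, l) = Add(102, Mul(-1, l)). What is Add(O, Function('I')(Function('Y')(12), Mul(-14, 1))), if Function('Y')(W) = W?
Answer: -64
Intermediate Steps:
O = -180 (O = Mul(Add(-37, 42), -36) = Mul(5, -36) = -180)
Add(O, Function('I')(Function('Y')(12), Mul(-14, 1))) = Add(-180, Add(102, Mul(-1, Mul(-14, 1)))) = Add(-180, Add(102, Mul(-1, -14))) = Add(-180, Add(102, 14)) = Add(-180, 116) = -64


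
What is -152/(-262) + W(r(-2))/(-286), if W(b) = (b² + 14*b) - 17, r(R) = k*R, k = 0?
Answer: 23963/37466 ≈ 0.63959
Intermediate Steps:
r(R) = 0 (r(R) = 0*R = 0)
W(b) = -17 + b² + 14*b
-152/(-262) + W(r(-2))/(-286) = -152/(-262) + (-17 + 0² + 14*0)/(-286) = -152*(-1/262) + (-17 + 0 + 0)*(-1/286) = 76/131 - 17*(-1/286) = 76/131 + 17/286 = 23963/37466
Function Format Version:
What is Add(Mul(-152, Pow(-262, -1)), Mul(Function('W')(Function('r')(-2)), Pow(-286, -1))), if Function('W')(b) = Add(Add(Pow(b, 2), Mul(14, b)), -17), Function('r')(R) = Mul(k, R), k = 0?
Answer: Rational(23963, 37466) ≈ 0.63959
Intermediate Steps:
Function('r')(R) = 0 (Function('r')(R) = Mul(0, R) = 0)
Function('W')(b) = Add(-17, Pow(b, 2), Mul(14, b))
Add(Mul(-152, Pow(-262, -1)), Mul(Function('W')(Function('r')(-2)), Pow(-286, -1))) = Add(Mul(-152, Pow(-262, -1)), Mul(Add(-17, Pow(0, 2), Mul(14, 0)), Pow(-286, -1))) = Add(Mul(-152, Rational(-1, 262)), Mul(Add(-17, 0, 0), Rational(-1, 286))) = Add(Rational(76, 131), Mul(-17, Rational(-1, 286))) = Add(Rational(76, 131), Rational(17, 286)) = Rational(23963, 37466)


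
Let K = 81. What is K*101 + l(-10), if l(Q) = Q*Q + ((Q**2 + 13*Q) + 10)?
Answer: 8261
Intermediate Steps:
l(Q) = 10 + 2*Q**2 + 13*Q (l(Q) = Q**2 + (10 + Q**2 + 13*Q) = 10 + 2*Q**2 + 13*Q)
K*101 + l(-10) = 81*101 + (10 + 2*(-10)**2 + 13*(-10)) = 8181 + (10 + 2*100 - 130) = 8181 + (10 + 200 - 130) = 8181 + 80 = 8261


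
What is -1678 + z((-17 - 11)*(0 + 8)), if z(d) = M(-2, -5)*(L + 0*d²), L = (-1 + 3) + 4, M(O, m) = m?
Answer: -1708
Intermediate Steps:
L = 6 (L = 2 + 4 = 6)
z(d) = -30 (z(d) = -5*(6 + 0*d²) = -5*(6 + 0) = -5*6 = -30)
-1678 + z((-17 - 11)*(0 + 8)) = -1678 - 30 = -1708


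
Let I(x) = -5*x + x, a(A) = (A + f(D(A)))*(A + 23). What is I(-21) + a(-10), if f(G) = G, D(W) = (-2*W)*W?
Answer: -2646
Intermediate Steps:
D(W) = -2*W²
a(A) = (23 + A)*(A - 2*A²) (a(A) = (A - 2*A²)*(A + 23) = (A - 2*A²)*(23 + A) = (23 + A)*(A - 2*A²))
I(x) = -4*x
I(-21) + a(-10) = -4*(-21) - 10*(23 - 45*(-10) - 2*(-10)²) = 84 - 10*(23 + 450 - 2*100) = 84 - 10*(23 + 450 - 200) = 84 - 10*273 = 84 - 2730 = -2646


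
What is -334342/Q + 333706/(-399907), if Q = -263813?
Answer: 45669725216/105500665391 ≈ 0.43289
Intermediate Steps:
-334342/Q + 333706/(-399907) = -334342/(-263813) + 333706/(-399907) = -334342*(-1/263813) + 333706*(-1/399907) = 334342/263813 - 333706/399907 = 45669725216/105500665391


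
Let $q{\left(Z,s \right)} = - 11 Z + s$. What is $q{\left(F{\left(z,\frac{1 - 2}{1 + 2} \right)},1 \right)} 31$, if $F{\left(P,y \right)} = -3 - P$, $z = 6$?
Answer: $3100$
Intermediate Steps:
$q{\left(Z,s \right)} = s - 11 Z$
$q{\left(F{\left(z,\frac{1 - 2}{1 + 2} \right)},1 \right)} 31 = \left(1 - 11 \left(-3 - 6\right)\right) 31 = \left(1 - -99\right) 31 = \left(1 + 99\right) 31 = 100 \cdot 31 = 3100$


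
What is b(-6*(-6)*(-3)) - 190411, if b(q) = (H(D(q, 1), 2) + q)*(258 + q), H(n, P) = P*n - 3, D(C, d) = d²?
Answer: -206761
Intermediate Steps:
H(n, P) = -3 + P*n
b(q) = (-1 + q)*(258 + q) (b(q) = ((-3 + 2*1²) + q)*(258 + q) = ((-3 + 2*1) + q)*(258 + q) = ((-3 + 2) + q)*(258 + q) = (-1 + q)*(258 + q))
b(-6*(-6)*(-3)) - 190411 = (-258 + (-6*(-6)*(-3))² + 257*(-6*(-6)*(-3))) - 190411 = (-258 + (36*(-3))² + 257*(36*(-3))) - 190411 = (-258 + (-108)² + 257*(-108)) - 190411 = (-258 + 11664 - 27756) - 190411 = -16350 - 190411 = -206761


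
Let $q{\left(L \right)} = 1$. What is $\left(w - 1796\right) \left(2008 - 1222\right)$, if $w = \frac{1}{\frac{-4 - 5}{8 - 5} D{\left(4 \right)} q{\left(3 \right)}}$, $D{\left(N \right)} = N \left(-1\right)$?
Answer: $- \frac{2823181}{2} \approx -1.4116 \cdot 10^{6}$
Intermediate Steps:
$D{\left(N \right)} = - N$
$w = \frac{1}{12}$ ($w = \frac{1}{\frac{-4 - 5}{8 - 5} \left(\left(-1\right) 4\right) 1} = \frac{1}{- \frac{9}{3} \left(-4\right) 1} = \frac{1}{\left(-9\right) \frac{1}{3} \left(-4\right) 1} = \frac{1}{\left(-3\right) \left(-4\right) 1} = \frac{1}{12 \cdot 1} = \frac{1}{12} \approx 0.083333$)
$\left(w - 1796\right) \left(2008 - 1222\right) = \left(\frac{1}{12} - 1796\right) \left(2008 - 1222\right) = \left(- \frac{21551}{12}\right) 786 = - \frac{2823181}{2}$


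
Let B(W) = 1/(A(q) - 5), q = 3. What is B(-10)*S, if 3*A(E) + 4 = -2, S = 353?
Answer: -353/7 ≈ -50.429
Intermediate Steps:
A(E) = -2 (A(E) = -4/3 + (⅓)*(-2) = -4/3 - ⅔ = -2)
B(W) = -⅐ (B(W) = 1/(-2 - 5) = 1/(-7) = -⅐)
B(-10)*S = -⅐*353 = -353/7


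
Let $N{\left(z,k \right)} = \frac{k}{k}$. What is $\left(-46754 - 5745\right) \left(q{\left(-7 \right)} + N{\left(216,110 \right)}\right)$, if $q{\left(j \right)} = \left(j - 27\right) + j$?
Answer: $2099960$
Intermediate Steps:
$q{\left(j \right)} = -27 + 2 j$ ($q{\left(j \right)} = \left(-27 + j\right) + j = -27 + 2 j$)
$N{\left(z,k \right)} = 1$
$\left(-46754 - 5745\right) \left(q{\left(-7 \right)} + N{\left(216,110 \right)}\right) = \left(-46754 - 5745\right) \left(\left(-27 + 2 \left(-7\right)\right) + 1\right) = - 52499 \left(\left(-27 - 14\right) + 1\right) = - 52499 \left(-41 + 1\right) = \left(-52499\right) \left(-40\right) = 2099960$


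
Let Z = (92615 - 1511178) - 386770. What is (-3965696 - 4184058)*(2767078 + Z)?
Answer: -7837985160730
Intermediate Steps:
Z = -1805333 (Z = -1418563 - 386770 = -1805333)
(-3965696 - 4184058)*(2767078 + Z) = (-3965696 - 4184058)*(2767078 - 1805333) = -8149754*961745 = -7837985160730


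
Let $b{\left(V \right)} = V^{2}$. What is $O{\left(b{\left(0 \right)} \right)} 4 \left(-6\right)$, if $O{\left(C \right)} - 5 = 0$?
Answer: $-120$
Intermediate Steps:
$O{\left(C \right)} = 5$ ($O{\left(C \right)} = 5 + 0 = 5$)
$O{\left(b{\left(0 \right)} \right)} 4 \left(-6\right) = 5 \cdot 4 \left(-6\right) = 20 \left(-6\right) = -120$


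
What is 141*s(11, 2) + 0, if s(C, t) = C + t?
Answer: 1833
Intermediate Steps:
141*s(11, 2) + 0 = 141*(11 + 2) + 0 = 141*13 + 0 = 1833 + 0 = 1833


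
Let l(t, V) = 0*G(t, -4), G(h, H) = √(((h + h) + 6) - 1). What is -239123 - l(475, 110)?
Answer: -239123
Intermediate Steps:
G(h, H) = √(5 + 2*h) (G(h, H) = √((2*h + 6) - 1) = √((6 + 2*h) - 1) = √(5 + 2*h))
l(t, V) = 0 (l(t, V) = 0*√(5 + 2*t) = 0)
-239123 - l(475, 110) = -239123 - 1*0 = -239123 + 0 = -239123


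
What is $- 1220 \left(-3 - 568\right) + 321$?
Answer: $696941$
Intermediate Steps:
$- 1220 \left(-3 - 568\right) + 321 = \left(-1220\right) \left(-571\right) + 321 = 696620 + 321 = 696941$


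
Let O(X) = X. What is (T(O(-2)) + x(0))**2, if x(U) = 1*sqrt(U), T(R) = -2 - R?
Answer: 0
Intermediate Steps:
x(U) = sqrt(U)
(T(O(-2)) + x(0))**2 = ((-2 - 1*(-2)) + sqrt(0))**2 = ((-2 + 2) + 0)**2 = (0 + 0)**2 = 0**2 = 0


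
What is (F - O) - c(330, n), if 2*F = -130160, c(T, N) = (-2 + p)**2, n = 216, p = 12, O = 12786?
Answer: -77966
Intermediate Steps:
c(T, N) = 100 (c(T, N) = (-2 + 12)**2 = 10**2 = 100)
F = -65080 (F = (1/2)*(-130160) = -65080)
(F - O) - c(330, n) = (-65080 - 1*12786) - 1*100 = (-65080 - 12786) - 100 = -77866 - 100 = -77966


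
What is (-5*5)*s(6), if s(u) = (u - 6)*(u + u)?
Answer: 0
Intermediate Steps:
s(u) = 2*u*(-6 + u) (s(u) = (-6 + u)*(2*u) = 2*u*(-6 + u))
(-5*5)*s(6) = (-5*5)*(2*6*(-6 + 6)) = -50*6*0 = -25*0 = 0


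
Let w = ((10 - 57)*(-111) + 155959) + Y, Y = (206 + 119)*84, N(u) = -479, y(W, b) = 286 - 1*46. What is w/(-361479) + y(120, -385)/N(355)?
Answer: -177034964/173148441 ≈ -1.0224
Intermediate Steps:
y(W, b) = 240 (y(W, b) = 286 - 46 = 240)
Y = 27300 (Y = 325*84 = 27300)
w = 188476 (w = ((10 - 57)*(-111) + 155959) + 27300 = (-47*(-111) + 155959) + 27300 = (5217 + 155959) + 27300 = 161176 + 27300 = 188476)
w/(-361479) + y(120, -385)/N(355) = 188476/(-361479) + 240/(-479) = 188476*(-1/361479) + 240*(-1/479) = -188476/361479 - 240/479 = -177034964/173148441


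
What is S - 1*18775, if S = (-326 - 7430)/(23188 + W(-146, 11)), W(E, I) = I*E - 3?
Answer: -405153481/21579 ≈ -18775.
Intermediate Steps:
W(E, I) = -3 + E*I (W(E, I) = E*I - 3 = -3 + E*I)
S = -7756/21579 (S = (-326 - 7430)/(23188 + (-3 - 146*11)) = -7756/(23188 + (-3 - 1606)) = -7756/(23188 - 1609) = -7756/21579 ≈ -0.35942)
S - 1*18775 = -7756/21579 - 1*18775 = -7756/21579 - 18775 = -405153481/21579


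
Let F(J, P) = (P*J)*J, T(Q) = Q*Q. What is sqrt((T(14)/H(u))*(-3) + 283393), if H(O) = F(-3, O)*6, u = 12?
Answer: sqrt(91819038)/18 ≈ 532.35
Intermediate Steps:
T(Q) = Q**2
F(J, P) = P*J**2 (F(J, P) = (J*P)*J = P*J**2)
H(O) = 54*O (H(O) = (O*(-3)**2)*6 = (O*9)*6 = (9*O)*6 = 54*O)
sqrt((T(14)/H(u))*(-3) + 283393) = sqrt((14**2/(54*12))*(-3) + 283393) = sqrt((196/648)*(-3) + 283393) = sqrt(((1/648)*196)*(-3) + 283393) = sqrt((49/162)*(-3) + 283393) = sqrt(-49/54 + 283393) = sqrt(15303173/54) = sqrt(91819038)/18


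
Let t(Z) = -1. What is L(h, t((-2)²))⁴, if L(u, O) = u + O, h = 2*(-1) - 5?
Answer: 4096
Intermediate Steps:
h = -7 (h = -2 - 5 = -7)
L(u, O) = O + u
L(h, t((-2)²))⁴ = (-1 - 7)⁴ = (-8)⁴ = 4096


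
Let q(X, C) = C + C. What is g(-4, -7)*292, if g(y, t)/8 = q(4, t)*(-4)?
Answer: 130816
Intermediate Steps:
q(X, C) = 2*C
g(y, t) = -64*t (g(y, t) = 8*((2*t)*(-4)) = 8*(-8*t) = -64*t)
g(-4, -7)*292 = -64*(-7)*292 = 448*292 = 130816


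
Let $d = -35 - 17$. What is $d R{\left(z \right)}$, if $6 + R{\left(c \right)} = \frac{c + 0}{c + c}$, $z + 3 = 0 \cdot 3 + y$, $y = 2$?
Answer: $286$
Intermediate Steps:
$d = -52$
$z = -1$ ($z = -3 + \left(0 \cdot 3 + 2\right) = -3 + \left(0 + 2\right) = -3 + 2 = -1$)
$R{\left(c \right)} = - \frac{11}{2}$ ($R{\left(c \right)} = -6 + \frac{c + 0}{c + c} = -6 + \frac{c}{2 c} = -6 + c \frac{1}{2 c} = -6 + \frac{1}{2} = - \frac{11}{2}$)
$d R{\left(z \right)} = \left(-52\right) \left(- \frac{11}{2}\right) = 286$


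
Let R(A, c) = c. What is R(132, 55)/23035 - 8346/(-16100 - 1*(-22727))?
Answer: -12792375/10176863 ≈ -1.2570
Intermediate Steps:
R(132, 55)/23035 - 8346/(-16100 - 1*(-22727)) = 55/23035 - 8346/(-16100 - 1*(-22727)) = 55*(1/23035) - 8346/(-16100 + 22727) = 11/4607 - 8346/6627 = 11/4607 - 8346*1/6627 = 11/4607 - 2782/2209 = -12792375/10176863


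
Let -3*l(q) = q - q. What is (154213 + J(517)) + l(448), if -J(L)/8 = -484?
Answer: 158085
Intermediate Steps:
l(q) = 0 (l(q) = -(q - q)/3 = -1/3*0 = 0)
J(L) = 3872 (J(L) = -8*(-484) = 3872)
(154213 + J(517)) + l(448) = (154213 + 3872) + 0 = 158085 + 0 = 158085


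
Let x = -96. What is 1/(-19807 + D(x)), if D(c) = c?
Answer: -1/19903 ≈ -5.0244e-5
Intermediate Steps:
1/(-19807 + D(x)) = 1/(-19807 - 96) = 1/(-19903) = -1/19903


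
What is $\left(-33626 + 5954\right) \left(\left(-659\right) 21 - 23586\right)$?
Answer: $1035624600$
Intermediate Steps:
$\left(-33626 + 5954\right) \left(\left(-659\right) 21 - 23586\right) = - 27672 \left(-13839 - 23586\right) = \left(-27672\right) \left(-37425\right) = 1035624600$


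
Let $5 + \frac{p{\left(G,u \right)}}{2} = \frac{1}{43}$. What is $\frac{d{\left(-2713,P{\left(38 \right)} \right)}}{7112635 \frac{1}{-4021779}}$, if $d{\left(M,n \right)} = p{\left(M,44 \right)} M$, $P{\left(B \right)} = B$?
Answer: $- \frac{4669944990756}{305843305} \approx -15269.0$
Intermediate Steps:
$p{\left(G,u \right)} = - \frac{428}{43}$ ($p{\left(G,u \right)} = -10 + \frac{2}{43} = - \frac{428}{43}$)
$d{\left(M,n \right)} = - \frac{428 M}{43}$
$\frac{d{\left(-2713,P{\left(38 \right)} \right)}}{7112635 \frac{1}{-4021779}} = \frac{\left(- \frac{428}{43}\right) \left(-2713\right)}{7112635 \frac{1}{-4021779}} = \frac{1161164}{43 \cdot 7112635 \left(- \frac{1}{4021779}\right)} = \frac{1161164}{43 \left(- \frac{7112635}{4021779}\right)} = \frac{1161164}{43} \left(- \frac{4021779}{7112635}\right) = - \frac{4669944990756}{305843305}$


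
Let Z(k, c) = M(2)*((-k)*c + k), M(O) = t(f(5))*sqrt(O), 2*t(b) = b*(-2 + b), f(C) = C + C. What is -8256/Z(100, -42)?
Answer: -3*sqrt(2)/125 ≈ -0.033941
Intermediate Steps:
f(C) = 2*C
t(b) = b*(-2 + b)/2 (t(b) = (b*(-2 + b))/2 = b*(-2 + b)/2)
M(O) = 40*sqrt(O) (M(O) = ((2*5)*(-2 + 2*5)/2)*sqrt(O) = ((1/2)*10*(-2 + 10))*sqrt(O) = ((1/2)*10*8)*sqrt(O) = 40*sqrt(O))
Z(k, c) = 40*sqrt(2)*(k - c*k) (Z(k, c) = (40*sqrt(2))*((-k)*c + k) = (40*sqrt(2))*(-c*k + k) = (40*sqrt(2))*(k - c*k) = 40*sqrt(2)*(k - c*k))
-8256/Z(100, -42) = -8256*sqrt(2)/(8000*(1 - 1*(-42))) = -8256*sqrt(2)/(8000*(1 + 42)) = -8256*sqrt(2)/344000 = -3*sqrt(2)/125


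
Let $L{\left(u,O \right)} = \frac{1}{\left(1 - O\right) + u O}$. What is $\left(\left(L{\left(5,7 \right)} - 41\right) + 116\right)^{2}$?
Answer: $\frac{4734976}{841} \approx 5630.2$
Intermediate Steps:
$L{\left(u,O \right)} = \frac{1}{1 - O + O u}$ ($L{\left(u,O \right)} = \frac{1}{\left(1 - O\right) + O u} = \frac{1}{1 - O + O u}$)
$\left(\left(L{\left(5,7 \right)} - 41\right) + 116\right)^{2} = \left(\left(\frac{1}{1 - 7 + 7 \cdot 5} - 41\right) + 116\right)^{2} = \left(\left(\frac{1}{1 - 7 + 35} - 41\right) + 116\right)^{2} = \left(\left(\frac{1}{29} - 41\right) + 116\right)^{2} = \left(- \frac{1188}{29} + 116\right)^{2} = \left(\frac{2176}{29}\right)^{2} = \frac{4734976}{841}$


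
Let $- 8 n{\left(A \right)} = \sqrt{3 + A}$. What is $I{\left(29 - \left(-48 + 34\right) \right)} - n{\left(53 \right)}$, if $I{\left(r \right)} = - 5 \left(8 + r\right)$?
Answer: $-255 + \frac{\sqrt{14}}{4} \approx -254.06$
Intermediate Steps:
$I{\left(r \right)} = -40 - 5 r$
$n{\left(A \right)} = - \frac{\sqrt{3 + A}}{8}$
$I{\left(29 - \left(-48 + 34\right) \right)} - n{\left(53 \right)} = \left(-40 - 5 \left(29 - \left(-48 + 34\right)\right)\right) - - \frac{\sqrt{3 + 53}}{8} = \left(-40 - 5 \left(29 - -14\right)\right) - - \frac{\sqrt{56}}{8} = \left(-40 - 5 \left(29 + 14\right)\right) - - \frac{2 \sqrt{14}}{8} = \left(-40 - 215\right) - - \frac{\sqrt{14}}{4} = \left(-40 - 215\right) + \frac{\sqrt{14}}{4} = -255 + \frac{\sqrt{14}}{4}$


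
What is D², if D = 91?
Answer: 8281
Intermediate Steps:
D² = 91² = 8281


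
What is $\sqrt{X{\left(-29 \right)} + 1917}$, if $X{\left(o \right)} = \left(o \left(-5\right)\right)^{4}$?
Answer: $\sqrt{442052542} \approx 21025.0$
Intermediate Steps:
$X{\left(o \right)} = 625 o^{4}$ ($X{\left(o \right)} = \left(- 5 o\right)^{4} = 625 o^{4}$)
$\sqrt{X{\left(-29 \right)} + 1917} = \sqrt{625 \left(-29\right)^{4} + 1917} = \sqrt{625 \cdot 707281 + 1917} = \sqrt{442050625 + 1917} = \sqrt{442052542}$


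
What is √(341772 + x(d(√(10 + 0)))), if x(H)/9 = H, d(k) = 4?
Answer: 4*√21363 ≈ 584.64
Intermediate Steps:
x(H) = 9*H
√(341772 + x(d(√(10 + 0)))) = √(341772 + 9*4) = √(341772 + 36) = √341808 = 4*√21363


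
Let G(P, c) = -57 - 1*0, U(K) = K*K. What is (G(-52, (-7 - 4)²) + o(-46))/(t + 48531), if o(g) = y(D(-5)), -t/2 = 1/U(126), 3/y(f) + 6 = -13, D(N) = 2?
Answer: -8620668/7319542463 ≈ -0.0011778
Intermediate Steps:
U(K) = K²
y(f) = -3/19 (y(f) = 3/(-6 - 13) = 3/(-19) = 3*(-1/19) = -3/19)
t = -1/7938 (t = -2/(126²) = -2/15876 = -2*1/15876 = -1/7938 ≈ -0.00012598)
o(g) = -3/19
G(P, c) = -57 (G(P, c) = -57 + 0 = -57)
(G(-52, (-7 - 4)²) + o(-46))/(t + 48531) = (-57 - 3/19)/(-1/7938 + 48531) = -1086/(19*385239077/7938) = -1086/19*7938/385239077 = -8620668/7319542463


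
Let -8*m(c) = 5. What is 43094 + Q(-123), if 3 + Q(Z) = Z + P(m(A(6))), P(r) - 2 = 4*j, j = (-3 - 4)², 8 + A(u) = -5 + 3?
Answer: 43166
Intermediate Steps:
A(u) = -10 (A(u) = -8 + (-5 + 3) = -8 - 2 = -10)
j = 49 (j = (-7)² = 49)
m(c) = -5/8 (m(c) = -⅛*5 = -5/8)
P(r) = 198 (P(r) = 2 + 4*49 = 2 + 196 = 198)
Q(Z) = 195 + Z (Q(Z) = -3 + (Z + 198) = -3 + (198 + Z) = 195 + Z)
43094 + Q(-123) = 43094 + (195 - 123) = 43094 + 72 = 43166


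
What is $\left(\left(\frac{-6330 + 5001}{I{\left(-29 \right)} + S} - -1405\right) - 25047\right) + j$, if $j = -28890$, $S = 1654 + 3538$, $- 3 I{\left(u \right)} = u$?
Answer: $- \frac{819765847}{15605} \approx -52532.0$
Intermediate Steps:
$I{\left(u \right)} = - \frac{u}{3}$
$S = 5192$
$\left(\left(\frac{-6330 + 5001}{I{\left(-29 \right)} + S} - -1405\right) - 25047\right) + j = \left(\left(\frac{-6330 + 5001}{\left(- \frac{1}{3}\right) \left(-29\right) + 5192} - -1405\right) - 25047\right) - 28890 = \left(\left(- \frac{1329}{\frac{29}{3} + 5192} + 1405\right) - 25047\right) - 28890 = \left(\left(- \frac{1329}{\frac{15605}{3}} + 1405\right) - 25047\right) - 28890 = \left(\left(\left(-1329\right) \frac{3}{15605} + 1405\right) - 25047\right) - 28890 = \left(\left(- \frac{3987}{15605} + 1405\right) - 25047\right) - 28890 = \left(\frac{21921038}{15605} - 25047\right) - 28890 = - \frac{368937397}{15605} - 28890 = - \frac{819765847}{15605}$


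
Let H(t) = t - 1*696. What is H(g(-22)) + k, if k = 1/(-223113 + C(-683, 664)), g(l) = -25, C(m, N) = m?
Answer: -161356917/223796 ≈ -721.00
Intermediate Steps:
H(t) = -696 + t (H(t) = t - 696 = -696 + t)
k = -1/223796 (k = 1/(-223113 - 683) = 1/(-223796) = -1/223796 ≈ -4.4684e-6)
H(g(-22)) + k = (-696 - 25) - 1/223796 = -721 - 1/223796 = -161356917/223796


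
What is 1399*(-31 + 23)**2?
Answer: 89536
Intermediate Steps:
1399*(-31 + 23)**2 = 1399*(-8)**2 = 1399*64 = 89536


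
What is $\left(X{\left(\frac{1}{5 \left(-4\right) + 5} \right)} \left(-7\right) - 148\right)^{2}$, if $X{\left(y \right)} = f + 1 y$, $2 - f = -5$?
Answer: $\frac{8690704}{225} \approx 38625.0$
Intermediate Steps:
$f = 7$ ($f = 2 - -5 = 2 + 5 = 7$)
$X{\left(y \right)} = 7 + y$ ($X{\left(y \right)} = 7 + 1 y = 7 + y$)
$\left(X{\left(\frac{1}{5 \left(-4\right) + 5} \right)} \left(-7\right) - 148\right)^{2} = \left(\left(7 + \frac{1}{5 \left(-4\right) + 5}\right) \left(-7\right) - 148\right)^{2} = \left(\left(7 + \frac{1}{-20 + 5}\right) \left(-7\right) - 148\right)^{2} = \left(\left(7 + \frac{1}{-15}\right) \left(-7\right) - 148\right)^{2} = \left(\left(7 - \frac{1}{15}\right) \left(-7\right) - 148\right)^{2} = \left(\frac{104}{15} \left(-7\right) - 148\right)^{2} = \left(- \frac{728}{15} - 148\right)^{2} = \left(- \frac{2948}{15}\right)^{2} = \frac{8690704}{225}$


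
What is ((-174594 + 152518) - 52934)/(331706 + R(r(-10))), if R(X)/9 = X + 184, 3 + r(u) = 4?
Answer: -75010/333371 ≈ -0.22500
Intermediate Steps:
r(u) = 1 (r(u) = -3 + 4 = 1)
R(X) = 1656 + 9*X (R(X) = 9*(X + 184) = 9*(184 + X) = 1656 + 9*X)
((-174594 + 152518) - 52934)/(331706 + R(r(-10))) = ((-174594 + 152518) - 52934)/(331706 + (1656 + 9*1)) = (-22076 - 52934)/(331706 + (1656 + 9)) = -75010/(331706 + 1665) = -75010/333371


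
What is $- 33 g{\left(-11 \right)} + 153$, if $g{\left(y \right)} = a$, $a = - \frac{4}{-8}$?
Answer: $\frac{273}{2} \approx 136.5$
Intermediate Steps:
$a = \frac{1}{2}$ ($a = \left(-4\right) \left(- \frac{1}{8}\right) = \frac{1}{2} \approx 0.5$)
$g{\left(y \right)} = \frac{1}{2}$
$- 33 g{\left(-11 \right)} + 153 = \left(-33\right) \frac{1}{2} + 153 = - \frac{33}{2} + 153 = \frac{273}{2}$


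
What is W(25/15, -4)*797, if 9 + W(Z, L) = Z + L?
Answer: -27098/3 ≈ -9032.7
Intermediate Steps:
W(Z, L) = -9 + L + Z (W(Z, L) = -9 + (Z + L) = -9 + (L + Z) = -9 + L + Z)
W(25/15, -4)*797 = (-9 - 4 + 25/15)*797 = (-9 - 4 + 25*(1/15))*797 = (-9 - 4 + 5/3)*797 = -34/3*797 = -27098/3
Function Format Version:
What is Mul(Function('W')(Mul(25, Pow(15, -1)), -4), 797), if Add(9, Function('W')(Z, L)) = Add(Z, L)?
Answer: Rational(-27098, 3) ≈ -9032.7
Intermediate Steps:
Function('W')(Z, L) = Add(-9, L, Z) (Function('W')(Z, L) = Add(-9, Add(Z, L)) = Add(-9, Add(L, Z)) = Add(-9, L, Z))
Mul(Function('W')(Mul(25, Pow(15, -1)), -4), 797) = Mul(Add(-9, -4, Mul(25, Pow(15, -1))), 797) = Mul(Add(-9, -4, Mul(25, Rational(1, 15))), 797) = Mul(Add(-9, -4, Rational(5, 3)), 797) = Mul(Rational(-34, 3), 797) = Rational(-27098, 3)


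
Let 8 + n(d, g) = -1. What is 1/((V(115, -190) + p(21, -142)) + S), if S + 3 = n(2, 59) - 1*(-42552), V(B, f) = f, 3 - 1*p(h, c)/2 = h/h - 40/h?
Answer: 21/889514 ≈ 2.3608e-5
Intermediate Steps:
n(d, g) = -9 (n(d, g) = -8 - 1 = -9)
p(h, c) = 4 + 80/h (p(h, c) = 6 - 2*(h/h - 40/h) = 6 - 2*(1 - 40/h) = 6 + (-2 + 80/h) = 4 + 80/h)
S = 42540 (S = -3 + (-9 - 1*(-42552)) = -3 + (-9 + 42552) = -3 + 42543 = 42540)
1/((V(115, -190) + p(21, -142)) + S) = 1/((-190 + (4 + 80/21)) + 42540) = 1/((-190 + 164/21) + 42540) = 1/(-3826/21 + 42540) = 1/(889514/21) = 21/889514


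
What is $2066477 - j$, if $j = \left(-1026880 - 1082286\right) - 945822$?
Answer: $5121465$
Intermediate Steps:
$j = -3054988$ ($j = \left(-1026880 - 1082286\right) - 945822 = -2109166 - 945822 = -3054988$)
$2066477 - j = 2066477 - -3054988 = 2066477 + 3054988 = 5121465$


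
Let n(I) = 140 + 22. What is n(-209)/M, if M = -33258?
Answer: -27/5543 ≈ -0.0048710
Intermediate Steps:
n(I) = 162
n(-209)/M = 162/(-33258) = 162*(-1/33258) = -27/5543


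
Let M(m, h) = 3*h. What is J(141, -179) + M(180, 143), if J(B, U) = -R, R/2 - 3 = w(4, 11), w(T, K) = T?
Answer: 415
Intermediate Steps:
R = 14 (R = 6 + 2*4 = 6 + 8 = 14)
J(B, U) = -14 (J(B, U) = -1*14 = -14)
J(141, -179) + M(180, 143) = -14 + 3*143 = -14 + 429 = 415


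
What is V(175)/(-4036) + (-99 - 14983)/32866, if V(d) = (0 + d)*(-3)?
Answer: -21808151/66323588 ≈ -0.32881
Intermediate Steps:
V(d) = -3*d (V(d) = d*(-3) = -3*d)
V(175)/(-4036) + (-99 - 14983)/32866 = -3*175/(-4036) + (-99 - 14983)/32866 = -525*(-1/4036) - 15082*1/32866 = 525/4036 - 7541/16433 = -21808151/66323588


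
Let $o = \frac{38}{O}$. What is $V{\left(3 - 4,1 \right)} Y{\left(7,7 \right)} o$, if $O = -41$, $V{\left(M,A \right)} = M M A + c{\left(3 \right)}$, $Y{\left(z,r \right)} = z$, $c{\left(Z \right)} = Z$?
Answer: $- \frac{1064}{41} \approx -25.951$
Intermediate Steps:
$V{\left(M,A \right)} = 3 + A M^{2}$ ($V{\left(M,A \right)} = M M A + 3 = M^{2} A + 3 = A M^{2} + 3 = 3 + A M^{2}$)
$o = - \frac{38}{41}$ ($o = \frac{38}{-41} = 38 \left(- \frac{1}{41}\right) = - \frac{38}{41} \approx -0.92683$)
$V{\left(3 - 4,1 \right)} Y{\left(7,7 \right)} o = \left(3 + 1 \left(3 - 4\right)^{2}\right) 7 \left(- \frac{38}{41}\right) = \left(3 + 1 \left(-1\right)^{2}\right) 7 \left(- \frac{38}{41}\right) = \left(3 + 1 \cdot 1\right) 7 \left(- \frac{38}{41}\right) = \left(3 + 1\right) 7 \left(- \frac{38}{41}\right) = 4 \cdot 7 \left(- \frac{38}{41}\right) = 28 \left(- \frac{38}{41}\right) = - \frac{1064}{41}$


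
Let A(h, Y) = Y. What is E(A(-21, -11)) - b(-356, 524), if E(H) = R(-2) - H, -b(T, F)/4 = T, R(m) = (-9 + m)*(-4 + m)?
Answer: -1347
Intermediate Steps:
b(T, F) = -4*T
E(H) = 66 - H (E(H) = (36 + (-2)² - 13*(-2)) - H = (36 + 4 + 26) - H = 66 - H)
E(A(-21, -11)) - b(-356, 524) = (66 - 1*(-11)) - (-4)*(-356) = (66 + 11) - 1*1424 = 77 - 1424 = -1347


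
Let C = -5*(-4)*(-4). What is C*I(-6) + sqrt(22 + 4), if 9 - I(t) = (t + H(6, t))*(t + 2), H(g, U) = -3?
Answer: 2160 + sqrt(26) ≈ 2165.1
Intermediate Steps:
C = -80 (C = 20*(-4) = -80)
I(t) = 9 - (-3 + t)*(2 + t) (I(t) = 9 - (t - 3)*(t + 2) = 9 - (-3 + t)*(2 + t))
C*I(-6) + sqrt(22 + 4) = -80*(15 - 6 - 1*(-6)**2) + sqrt(22 + 4) = -80*(15 - 6 - 1*36) + sqrt(26) = -80*(15 - 6 - 36) + sqrt(26) = -80*(-27) + sqrt(26) = 2160 + sqrt(26)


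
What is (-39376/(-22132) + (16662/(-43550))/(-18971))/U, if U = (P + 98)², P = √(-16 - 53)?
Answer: 4066538755523/(2285646473825*(98 + I*√69)²) ≈ 0.00018131 - 3.0958e-5*I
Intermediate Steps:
P = I*√69 (P = √(-69) = I*√69 ≈ 8.3066*I)
U = (98 + I*√69)² (U = (I*√69 + 98)² = (98 + I*√69)² ≈ 9535.0 + 1628.1*I)
(-39376/(-22132) + (16662/(-43550))/(-18971))/U = (-39376/(-22132) + (16662/(-43550))/(-18971))/((98 + I*√69)²) = (-39376*(-1/22132) + (16662*(-1/43550))*(-1/18971))/(98 + I*√69)² = (9844/5533 - 8331/21775*(-1/18971))/(98 + I*√69)² = (9844/5533 + 8331/413093525)/(98 + I*√69)² = 4066538755523/(2285646473825*(98 + I*√69)²)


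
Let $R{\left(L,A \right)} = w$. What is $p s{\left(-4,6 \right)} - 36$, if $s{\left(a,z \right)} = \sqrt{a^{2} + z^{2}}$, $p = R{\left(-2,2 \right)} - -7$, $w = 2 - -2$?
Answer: $-36 + 22 \sqrt{13} \approx 43.322$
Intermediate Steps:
$w = 4$ ($w = 2 + 2 = 4$)
$R{\left(L,A \right)} = 4$
$p = 11$ ($p = 4 - -7 = 4 + 7 = 11$)
$p s{\left(-4,6 \right)} - 36 = 11 \sqrt{\left(-4\right)^{2} + 6^{2}} - 36 = 11 \sqrt{16 + 36} - 36 = 11 \sqrt{52} - 36 = 11 \cdot 2 \sqrt{13} - 36 = 22 \sqrt{13} - 36 = -36 + 22 \sqrt{13}$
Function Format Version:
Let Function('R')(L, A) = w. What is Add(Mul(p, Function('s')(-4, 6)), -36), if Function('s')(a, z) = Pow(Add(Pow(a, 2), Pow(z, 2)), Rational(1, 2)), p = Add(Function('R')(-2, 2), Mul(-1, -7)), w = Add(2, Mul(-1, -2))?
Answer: Add(-36, Mul(22, Pow(13, Rational(1, 2)))) ≈ 43.322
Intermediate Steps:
w = 4 (w = Add(2, 2) = 4)
Function('R')(L, A) = 4
p = 11 (p = Add(4, Mul(-1, -7)) = Add(4, 7) = 11)
Add(Mul(p, Function('s')(-4, 6)), -36) = Add(Mul(11, Pow(Add(Pow(-4, 2), Pow(6, 2)), Rational(1, 2))), -36) = Add(Mul(11, Pow(Add(16, 36), Rational(1, 2))), -36) = Add(Mul(11, Pow(52, Rational(1, 2))), -36) = Add(Mul(11, Mul(2, Pow(13, Rational(1, 2)))), -36) = Add(Mul(22, Pow(13, Rational(1, 2))), -36) = Add(-36, Mul(22, Pow(13, Rational(1, 2))))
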